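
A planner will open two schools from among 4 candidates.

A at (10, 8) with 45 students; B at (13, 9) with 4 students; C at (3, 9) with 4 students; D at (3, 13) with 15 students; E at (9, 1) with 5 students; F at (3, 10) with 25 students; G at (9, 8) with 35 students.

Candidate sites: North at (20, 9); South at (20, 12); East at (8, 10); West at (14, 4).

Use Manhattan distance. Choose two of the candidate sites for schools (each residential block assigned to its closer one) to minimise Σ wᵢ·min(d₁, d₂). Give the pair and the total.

{East, West}, total 618

Evaluate every pair (each demand assigned to the nearer of the two):
  {East, West}: total = 618
  {North, East}: total = 628
  {South, East}: total = 628
  {South, West}: total = 1498
  {North, West}: total = 1528
  {North, South}: total = 1826
Best pair: {East, West} with total 618.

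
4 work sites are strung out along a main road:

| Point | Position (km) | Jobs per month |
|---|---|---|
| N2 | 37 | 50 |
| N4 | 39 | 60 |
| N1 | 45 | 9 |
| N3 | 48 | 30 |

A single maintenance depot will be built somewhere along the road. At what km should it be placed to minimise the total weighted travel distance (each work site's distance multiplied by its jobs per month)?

For a sum of weighted absolute distances on a line, the optimum is the weighted median (not the mean). Total weight W = 149; half-weight = 74.5.
Sort by position and accumulate weight:
  km 37 (N2, w=50) → cum 50
  km 39 (N4, w=60) → cum 110  ≥ 74.5 → median here
  km 45 (N1, w=9) → cum 119
  km 48 (N3, w=30) → cum 149
Optimal location: km 39.

x = 39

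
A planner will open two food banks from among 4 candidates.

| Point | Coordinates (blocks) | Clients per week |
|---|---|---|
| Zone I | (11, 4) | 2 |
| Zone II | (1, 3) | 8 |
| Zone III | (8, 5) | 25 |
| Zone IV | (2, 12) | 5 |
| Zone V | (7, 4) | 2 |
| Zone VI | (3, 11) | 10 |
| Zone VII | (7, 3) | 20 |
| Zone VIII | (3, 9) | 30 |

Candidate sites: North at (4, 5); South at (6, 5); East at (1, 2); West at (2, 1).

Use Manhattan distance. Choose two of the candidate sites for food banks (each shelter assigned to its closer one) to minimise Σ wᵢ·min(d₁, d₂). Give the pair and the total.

Evaluate every pair (each demand assigned to the nearer of the two):
  {North, South}: total = 431
  {South, East}: total = 489
  {North, East}: total = 497
  {South, West}: total = 505
  {North, West}: total = 513
  {East, West}: total = 873
Best pair: {North, South} with total 431.

{North, South}, total 431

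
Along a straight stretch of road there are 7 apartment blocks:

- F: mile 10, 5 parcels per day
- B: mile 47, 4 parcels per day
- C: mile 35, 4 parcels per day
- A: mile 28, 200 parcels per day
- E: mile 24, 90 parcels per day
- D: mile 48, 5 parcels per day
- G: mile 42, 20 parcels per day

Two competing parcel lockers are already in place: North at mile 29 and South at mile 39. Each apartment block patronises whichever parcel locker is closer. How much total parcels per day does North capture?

The indifferent point is the midpoint (29+39)/2 = 34; apartment blocks left of it (closer to North at 29) go to North, those right go to South.
  F at 10 (w=5) → North
  E at 24 (w=90) → North
  A at 28 (w=200) → North
  C at 35 (w=4) → South
  G at 42 (w=20) → South
  B at 47 (w=4) → South
  D at 48 (w=5) → South
North captures 295; South captures 33.

295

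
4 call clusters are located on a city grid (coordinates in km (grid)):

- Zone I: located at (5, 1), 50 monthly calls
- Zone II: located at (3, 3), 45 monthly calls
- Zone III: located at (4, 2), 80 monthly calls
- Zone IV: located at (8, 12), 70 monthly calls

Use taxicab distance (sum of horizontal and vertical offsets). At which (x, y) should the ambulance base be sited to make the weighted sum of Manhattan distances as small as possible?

Manhattan distance separates: Σwᵢ(|x−xᵢ|+|y−yᵢ|) = Σwᵢ|x−xᵢ| + Σwᵢ|y−yᵢ|, so x and y are optimised independently as 1-D weighted medians.
Total weight W = 245; half = 122.5.
x-coordinate, sorted with cumulative weight:
  x=3 (Zone II, w=45) cum 45
  x=4 (Zone III, w=80) cum 125  ← median
  x=5 (Zone I, w=50) cum 175
  x=8 (Zone IV, w=70) cum 245
⇒ x* = 4
y-coordinate, sorted with cumulative weight:
  y=1 (Zone I, w=50) cum 50
  y=2 (Zone III, w=80) cum 130  ← median
  y=3 (Zone II, w=45) cum 175
  y=12 (Zone IV, w=70) cum 245
⇒ y* = 2

(4, 2)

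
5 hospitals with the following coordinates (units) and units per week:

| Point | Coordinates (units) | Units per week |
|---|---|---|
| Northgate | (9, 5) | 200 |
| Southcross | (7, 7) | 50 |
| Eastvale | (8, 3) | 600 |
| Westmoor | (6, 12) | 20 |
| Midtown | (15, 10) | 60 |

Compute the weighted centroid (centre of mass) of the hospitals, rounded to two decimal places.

The minimiser of Σwᵢ‖p−pᵢ‖² is the weighted centroid p* = (Σwᵢpᵢ)/(Σwᵢ).
Σwᵢ = 930.
Σwᵢxᵢ = 200·9 + 50·7 + 600·8 + 20·6 + 60·15 = 7970.
Σwᵢyᵢ = 200·5 + 50·7 + 600·3 + 20·12 + 60·10 = 3990.
x* = 7970/930 = 8.57, y* = 3990/930 = 4.29.

(8.57, 4.29)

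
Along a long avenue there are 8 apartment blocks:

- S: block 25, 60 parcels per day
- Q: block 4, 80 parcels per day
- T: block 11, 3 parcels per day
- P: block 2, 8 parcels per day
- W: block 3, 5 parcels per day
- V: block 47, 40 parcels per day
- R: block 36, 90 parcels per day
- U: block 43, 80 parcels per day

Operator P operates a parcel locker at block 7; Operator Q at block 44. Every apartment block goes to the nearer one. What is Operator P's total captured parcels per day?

The indifferent point is the midpoint (7+44)/2 = 25.5; apartment blocks left of it (closer to Operator P at 7) go to Operator P, those right go to Operator Q.
  P at 2 (w=8) → Operator P
  W at 3 (w=5) → Operator P
  Q at 4 (w=80) → Operator P
  T at 11 (w=3) → Operator P
  S at 25 (w=60) → Operator P
  R at 36 (w=90) → Operator Q
  U at 43 (w=80) → Operator Q
  V at 47 (w=40) → Operator Q
Operator P captures 156; Operator Q captures 210.

156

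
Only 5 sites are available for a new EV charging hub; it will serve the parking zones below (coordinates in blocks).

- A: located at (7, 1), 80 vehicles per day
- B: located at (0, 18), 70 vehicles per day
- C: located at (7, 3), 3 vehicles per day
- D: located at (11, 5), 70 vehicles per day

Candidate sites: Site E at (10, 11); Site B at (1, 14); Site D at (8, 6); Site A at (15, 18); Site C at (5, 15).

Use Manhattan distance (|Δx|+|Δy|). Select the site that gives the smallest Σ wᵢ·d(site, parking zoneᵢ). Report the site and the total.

Total weighted distance at each candidate:
  Site E (10, 11): total = 2753
  Site B (1, 14): total = 3251
  Site D (8, 6): total = 2172
  Site A (15, 18): total = 4309
  Site C (5, 15): total = 3002
Minimum is at Site D with total 2172 blocks.

Site D, total 2172 blocks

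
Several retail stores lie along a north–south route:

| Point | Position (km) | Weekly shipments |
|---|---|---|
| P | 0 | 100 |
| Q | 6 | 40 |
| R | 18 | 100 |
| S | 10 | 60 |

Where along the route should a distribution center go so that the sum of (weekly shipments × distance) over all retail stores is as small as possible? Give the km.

x = 10

For a sum of weighted absolute distances on a line, the optimum is the weighted median (not the mean). Total weight W = 300; half-weight = 150.
Sort by position and accumulate weight:
  km 0 (P, w=100) → cum 100
  km 6 (Q, w=40) → cum 140
  km 10 (S, w=60) → cum 200  ≥ 150 → median here
  km 18 (R, w=100) → cum 300
Optimal location: km 10.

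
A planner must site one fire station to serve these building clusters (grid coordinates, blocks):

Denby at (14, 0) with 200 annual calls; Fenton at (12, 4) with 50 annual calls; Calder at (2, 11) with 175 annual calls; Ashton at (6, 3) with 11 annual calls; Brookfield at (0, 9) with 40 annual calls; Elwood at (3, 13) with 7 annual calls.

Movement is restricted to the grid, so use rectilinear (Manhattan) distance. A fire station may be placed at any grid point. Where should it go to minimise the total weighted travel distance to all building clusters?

Manhattan distance separates: Σwᵢ(|x−xᵢ|+|y−yᵢ|) = Σwᵢ|x−xᵢ| + Σwᵢ|y−yᵢ|, so x and y are optimised independently as 1-D weighted medians.
Total weight W = 483; half = 241.5.
x-coordinate, sorted with cumulative weight:
  x=0 (Brookfield, w=40) cum 40
  x=2 (Calder, w=175) cum 215
  x=3 (Elwood, w=7) cum 222
  x=6 (Ashton, w=11) cum 233
  x=12 (Fenton, w=50) cum 283  ← median
  x=14 (Denby, w=200) cum 483
⇒ x* = 12
y-coordinate, sorted with cumulative weight:
  y=0 (Denby, w=200) cum 200
  y=3 (Ashton, w=11) cum 211
  y=4 (Fenton, w=50) cum 261  ← median
  y=9 (Brookfield, w=40) cum 301
  y=11 (Calder, w=175) cum 476
  y=13 (Elwood, w=7) cum 483
⇒ y* = 4

(12, 4)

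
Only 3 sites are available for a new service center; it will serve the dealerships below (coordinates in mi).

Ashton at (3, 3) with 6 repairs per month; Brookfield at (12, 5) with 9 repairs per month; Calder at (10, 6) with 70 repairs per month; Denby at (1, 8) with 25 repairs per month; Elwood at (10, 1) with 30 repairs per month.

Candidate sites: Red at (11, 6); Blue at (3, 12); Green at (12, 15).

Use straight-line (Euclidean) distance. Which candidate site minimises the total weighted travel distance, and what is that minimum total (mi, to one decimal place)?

Total weighted distance at each candidate:
  Red (11, 6): total = 541.9
  Blue (3, 12): total = 1304.9
  Green (12, 15): total = 1575.6
Minimum is at Red with total 541.9 mi.

Red, total 541.9 mi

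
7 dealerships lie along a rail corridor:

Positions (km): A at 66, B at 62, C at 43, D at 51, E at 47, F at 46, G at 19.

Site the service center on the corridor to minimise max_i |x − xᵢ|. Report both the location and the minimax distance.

The 1-center on a line is the midpoint of the two extreme points: leftmost at 19, rightmost at 66.
Optimal location = (19 + 66)/2 = 42.5; maximum distance = (66 − 19)/2 = 23.5.

location 42.5, max distance 23.5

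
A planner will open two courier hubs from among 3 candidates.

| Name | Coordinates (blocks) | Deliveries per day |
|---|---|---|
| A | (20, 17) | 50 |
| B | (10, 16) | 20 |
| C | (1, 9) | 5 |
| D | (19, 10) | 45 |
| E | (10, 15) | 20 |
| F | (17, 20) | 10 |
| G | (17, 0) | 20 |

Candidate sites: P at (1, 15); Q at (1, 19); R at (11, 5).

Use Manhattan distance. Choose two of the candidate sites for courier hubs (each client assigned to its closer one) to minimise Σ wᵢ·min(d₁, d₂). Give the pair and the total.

Evaluate every pair (each demand assigned to the nearer of the two):
  {P, R}: total = 2475
  {Q, R}: total = 2535
  {P, Q}: total = 3285
Best pair: {P, R} with total 2475.

{P, R}, total 2475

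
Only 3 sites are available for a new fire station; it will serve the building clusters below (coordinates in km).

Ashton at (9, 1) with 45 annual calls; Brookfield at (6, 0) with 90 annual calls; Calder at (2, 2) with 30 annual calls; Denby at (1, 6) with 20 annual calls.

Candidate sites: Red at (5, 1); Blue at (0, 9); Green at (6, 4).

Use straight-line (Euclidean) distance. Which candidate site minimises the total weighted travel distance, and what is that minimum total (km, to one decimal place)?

Red, total 530.2 km

Total weighted distance at each candidate:
  Red (5, 1): total = 530.2
  Blue (0, 9): total = 1797.0
  Green (6, 4): total = 792.8
Minimum is at Red with total 530.2 km.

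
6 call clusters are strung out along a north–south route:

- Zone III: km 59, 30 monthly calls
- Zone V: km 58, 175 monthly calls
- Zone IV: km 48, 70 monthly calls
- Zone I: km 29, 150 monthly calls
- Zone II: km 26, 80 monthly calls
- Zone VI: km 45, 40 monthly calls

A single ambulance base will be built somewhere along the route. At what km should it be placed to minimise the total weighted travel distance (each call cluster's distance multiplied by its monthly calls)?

For a sum of weighted absolute distances on a line, the optimum is the weighted median (not the mean). Total weight W = 545; half-weight = 272.5.
Sort by position and accumulate weight:
  km 26 (Zone II, w=80) → cum 80
  km 29 (Zone I, w=150) → cum 230
  km 45 (Zone VI, w=40) → cum 270
  km 48 (Zone IV, w=70) → cum 340  ≥ 272.5 → median here
  km 58 (Zone V, w=175) → cum 515
  km 59 (Zone III, w=30) → cum 545
Optimal location: km 48.

x = 48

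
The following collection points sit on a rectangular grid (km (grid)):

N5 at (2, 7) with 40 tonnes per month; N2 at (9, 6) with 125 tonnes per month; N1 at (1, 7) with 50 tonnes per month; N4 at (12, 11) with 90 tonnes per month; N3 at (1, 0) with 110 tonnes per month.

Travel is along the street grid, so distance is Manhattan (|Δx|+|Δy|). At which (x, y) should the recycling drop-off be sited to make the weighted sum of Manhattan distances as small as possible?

Manhattan distance separates: Σwᵢ(|x−xᵢ|+|y−yᵢ|) = Σwᵢ|x−xᵢ| + Σwᵢ|y−yᵢ|, so x and y are optimised independently as 1-D weighted medians.
Total weight W = 415; half = 207.5.
x-coordinate, sorted with cumulative weight:
  x=1 (N1, w=50) cum 50
  x=1 (N3, w=110) cum 160
  x=2 (N5, w=40) cum 200
  x=9 (N2, w=125) cum 325  ← median
  x=12 (N4, w=90) cum 415
⇒ x* = 9
y-coordinate, sorted with cumulative weight:
  y=0 (N3, w=110) cum 110
  y=6 (N2, w=125) cum 235  ← median
  y=7 (N5, w=40) cum 275
  y=7 (N1, w=50) cum 325
  y=11 (N4, w=90) cum 415
⇒ y* = 6

(9, 6)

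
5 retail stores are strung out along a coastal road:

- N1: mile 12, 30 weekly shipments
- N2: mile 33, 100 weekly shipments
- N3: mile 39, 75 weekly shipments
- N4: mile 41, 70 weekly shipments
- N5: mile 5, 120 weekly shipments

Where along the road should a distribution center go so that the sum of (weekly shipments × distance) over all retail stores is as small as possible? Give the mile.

x = 33

For a sum of weighted absolute distances on a line, the optimum is the weighted median (not the mean). Total weight W = 395; half-weight = 197.5.
Sort by position and accumulate weight:
  mile 5 (N5, w=120) → cum 120
  mile 12 (N1, w=30) → cum 150
  mile 33 (N2, w=100) → cum 250  ≥ 197.5 → median here
  mile 39 (N3, w=75) → cum 325
  mile 41 (N4, w=70) → cum 395
Optimal location: mile 33.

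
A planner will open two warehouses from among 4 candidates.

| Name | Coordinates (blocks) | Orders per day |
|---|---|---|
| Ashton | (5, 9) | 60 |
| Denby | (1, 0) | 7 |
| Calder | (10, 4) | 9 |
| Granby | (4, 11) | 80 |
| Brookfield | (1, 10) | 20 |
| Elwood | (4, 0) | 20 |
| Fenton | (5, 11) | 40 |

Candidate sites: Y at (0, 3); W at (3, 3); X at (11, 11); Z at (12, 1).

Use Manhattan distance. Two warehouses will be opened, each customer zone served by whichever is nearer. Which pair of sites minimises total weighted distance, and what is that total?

Evaluate every pair (each demand assigned to the nearer of the two):
  {W, X}: total = 1647
  {Y, X}: total = 1680
  {X, Z}: total = 1809
  {Y, W}: total = 1940
  {W, Z}: total = 1940
  {Y, Z}: total = 2513
Best pair: {W, X} with total 1647.

{W, X}, total 1647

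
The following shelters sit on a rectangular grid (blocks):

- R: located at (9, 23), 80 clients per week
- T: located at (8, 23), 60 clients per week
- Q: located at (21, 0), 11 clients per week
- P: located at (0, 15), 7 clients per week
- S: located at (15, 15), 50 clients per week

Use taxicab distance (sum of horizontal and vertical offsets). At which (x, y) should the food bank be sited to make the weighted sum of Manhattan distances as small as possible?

(9, 23)

Manhattan distance separates: Σwᵢ(|x−xᵢ|+|y−yᵢ|) = Σwᵢ|x−xᵢ| + Σwᵢ|y−yᵢ|, so x and y are optimised independently as 1-D weighted medians.
Total weight W = 208; half = 104.
x-coordinate, sorted with cumulative weight:
  x=0 (P, w=7) cum 7
  x=8 (T, w=60) cum 67
  x=9 (R, w=80) cum 147  ← median
  x=15 (S, w=50) cum 197
  x=21 (Q, w=11) cum 208
⇒ x* = 9
y-coordinate, sorted with cumulative weight:
  y=0 (Q, w=11) cum 11
  y=15 (P, w=7) cum 18
  y=15 (S, w=50) cum 68
  y=23 (R, w=80) cum 148  ← median
  y=23 (T, w=60) cum 208
⇒ y* = 23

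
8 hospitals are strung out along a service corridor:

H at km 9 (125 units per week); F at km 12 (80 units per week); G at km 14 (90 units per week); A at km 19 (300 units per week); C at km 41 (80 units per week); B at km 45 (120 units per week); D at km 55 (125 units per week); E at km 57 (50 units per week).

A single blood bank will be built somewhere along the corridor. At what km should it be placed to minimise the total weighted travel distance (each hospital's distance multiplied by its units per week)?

For a sum of weighted absolute distances on a line, the optimum is the weighted median (not the mean). Total weight W = 970; half-weight = 485.
Sort by position and accumulate weight:
  km 9 (H, w=125) → cum 125
  km 12 (F, w=80) → cum 205
  km 14 (G, w=90) → cum 295
  km 19 (A, w=300) → cum 595  ≥ 485 → median here
  km 41 (C, w=80) → cum 675
  km 45 (B, w=120) → cum 795
  km 55 (D, w=125) → cum 920
  km 57 (E, w=50) → cum 970
Optimal location: km 19.

x = 19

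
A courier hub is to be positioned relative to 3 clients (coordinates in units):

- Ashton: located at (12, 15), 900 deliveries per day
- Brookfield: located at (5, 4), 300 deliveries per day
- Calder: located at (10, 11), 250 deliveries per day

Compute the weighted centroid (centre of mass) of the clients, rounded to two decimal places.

(10.21, 12.03)

The minimiser of Σwᵢ‖p−pᵢ‖² is the weighted centroid p* = (Σwᵢpᵢ)/(Σwᵢ).
Σwᵢ = 1450.
Σwᵢxᵢ = 900·12 + 300·5 + 250·10 = 14800.
Σwᵢyᵢ = 900·15 + 300·4 + 250·11 = 17450.
x* = 14800/1450 = 10.21, y* = 17450/1450 = 12.03.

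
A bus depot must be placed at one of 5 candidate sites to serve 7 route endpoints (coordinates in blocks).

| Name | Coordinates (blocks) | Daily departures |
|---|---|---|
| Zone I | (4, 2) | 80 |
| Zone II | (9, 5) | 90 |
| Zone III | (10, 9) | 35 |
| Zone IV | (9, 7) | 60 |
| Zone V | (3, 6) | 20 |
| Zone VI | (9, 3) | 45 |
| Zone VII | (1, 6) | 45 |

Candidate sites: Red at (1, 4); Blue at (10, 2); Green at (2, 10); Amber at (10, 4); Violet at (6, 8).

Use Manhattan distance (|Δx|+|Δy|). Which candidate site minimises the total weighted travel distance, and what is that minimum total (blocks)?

Amber, total 2000 blocks

Total weighted distance at each candidate:
  Red (1, 4): total = 2935
  Blue (10, 2): total = 2340
  Green (2, 10): total = 3750
  Amber (10, 4): total = 2000
  Violet (6, 8): total = 2370
Minimum is at Amber with total 2000 blocks.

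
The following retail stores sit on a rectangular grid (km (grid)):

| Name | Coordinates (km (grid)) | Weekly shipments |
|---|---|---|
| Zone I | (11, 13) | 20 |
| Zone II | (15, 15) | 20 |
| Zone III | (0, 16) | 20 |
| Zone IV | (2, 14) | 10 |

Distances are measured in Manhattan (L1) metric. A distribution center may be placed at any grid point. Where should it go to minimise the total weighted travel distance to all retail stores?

(11, 15)

Manhattan distance separates: Σwᵢ(|x−xᵢ|+|y−yᵢ|) = Σwᵢ|x−xᵢ| + Σwᵢ|y−yᵢ|, so x and y are optimised independently as 1-D weighted medians.
Total weight W = 70; half = 35.
x-coordinate, sorted with cumulative weight:
  x=0 (Zone III, w=20) cum 20
  x=2 (Zone IV, w=10) cum 30
  x=11 (Zone I, w=20) cum 50  ← median
  x=15 (Zone II, w=20) cum 70
⇒ x* = 11
y-coordinate, sorted with cumulative weight:
  y=13 (Zone I, w=20) cum 20
  y=14 (Zone IV, w=10) cum 30
  y=15 (Zone II, w=20) cum 50  ← median
  y=16 (Zone III, w=20) cum 70
⇒ y* = 15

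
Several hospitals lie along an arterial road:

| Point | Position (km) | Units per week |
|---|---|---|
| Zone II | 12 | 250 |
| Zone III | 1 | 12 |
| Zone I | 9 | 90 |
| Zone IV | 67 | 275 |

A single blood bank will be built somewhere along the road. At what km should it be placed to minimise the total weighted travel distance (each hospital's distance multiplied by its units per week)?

For a sum of weighted absolute distances on a line, the optimum is the weighted median (not the mean). Total weight W = 627; half-weight = 313.5.
Sort by position and accumulate weight:
  km 1 (Zone III, w=12) → cum 12
  km 9 (Zone I, w=90) → cum 102
  km 12 (Zone II, w=250) → cum 352  ≥ 313.5 → median here
  km 67 (Zone IV, w=275) → cum 627
Optimal location: km 12.

x = 12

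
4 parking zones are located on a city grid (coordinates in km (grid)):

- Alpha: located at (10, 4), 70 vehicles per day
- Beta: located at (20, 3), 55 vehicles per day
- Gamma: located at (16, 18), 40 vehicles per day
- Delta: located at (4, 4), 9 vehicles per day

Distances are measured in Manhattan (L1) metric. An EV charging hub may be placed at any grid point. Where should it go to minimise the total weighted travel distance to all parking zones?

Manhattan distance separates: Σwᵢ(|x−xᵢ|+|y−yᵢ|) = Σwᵢ|x−xᵢ| + Σwᵢ|y−yᵢ|, so x and y are optimised independently as 1-D weighted medians.
Total weight W = 174; half = 87.
x-coordinate, sorted with cumulative weight:
  x=4 (Delta, w=9) cum 9
  x=10 (Alpha, w=70) cum 79
  x=16 (Gamma, w=40) cum 119  ← median
  x=20 (Beta, w=55) cum 174
⇒ x* = 16
y-coordinate, sorted with cumulative weight:
  y=3 (Beta, w=55) cum 55
  y=4 (Alpha, w=70) cum 125  ← median
  y=4 (Delta, w=9) cum 134
  y=18 (Gamma, w=40) cum 174
⇒ y* = 4

(16, 4)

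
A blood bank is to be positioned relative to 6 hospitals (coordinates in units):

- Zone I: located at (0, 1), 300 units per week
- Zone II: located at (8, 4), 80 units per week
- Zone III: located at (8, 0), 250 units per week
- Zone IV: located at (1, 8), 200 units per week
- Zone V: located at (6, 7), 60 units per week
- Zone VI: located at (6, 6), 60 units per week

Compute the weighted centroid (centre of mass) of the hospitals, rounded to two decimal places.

(3.75, 3.16)

The minimiser of Σwᵢ‖p−pᵢ‖² is the weighted centroid p* = (Σwᵢpᵢ)/(Σwᵢ).
Σwᵢ = 950.
Σwᵢxᵢ = 300·0 + 80·8 + 250·8 + 200·1 + 60·6 + 60·6 = 3560.
Σwᵢyᵢ = 300·1 + 80·4 + 250·0 + 200·8 + 60·7 + 60·6 = 3000.
x* = 3560/950 = 3.75, y* = 3000/950 = 3.16.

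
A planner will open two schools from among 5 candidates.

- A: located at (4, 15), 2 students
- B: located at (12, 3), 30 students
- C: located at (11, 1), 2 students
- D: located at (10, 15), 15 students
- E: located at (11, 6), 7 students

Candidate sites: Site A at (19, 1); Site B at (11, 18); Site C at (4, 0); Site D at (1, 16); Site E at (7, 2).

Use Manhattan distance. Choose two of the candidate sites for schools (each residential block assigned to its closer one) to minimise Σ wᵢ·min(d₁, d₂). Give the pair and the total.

{Site B, Site E}, total 326

Evaluate every pair (each demand assigned to the nearer of the two):
  {Site B, Site E}: total = 326
  {Site D, Site E}: total = 404
  {Site A, Site B}: total = 450
  {Site B, Site C}: total = 510
  {Site C, Site E}: total = 516
  {Site A, Site E}: total = 518
  {Site A, Site D}: total = 535
  {Site C, Site D}: total = 595
  {Site B, Site D}: total = 666
  {Site A, Site C}: total = 722
Best pair: {Site B, Site E} with total 326.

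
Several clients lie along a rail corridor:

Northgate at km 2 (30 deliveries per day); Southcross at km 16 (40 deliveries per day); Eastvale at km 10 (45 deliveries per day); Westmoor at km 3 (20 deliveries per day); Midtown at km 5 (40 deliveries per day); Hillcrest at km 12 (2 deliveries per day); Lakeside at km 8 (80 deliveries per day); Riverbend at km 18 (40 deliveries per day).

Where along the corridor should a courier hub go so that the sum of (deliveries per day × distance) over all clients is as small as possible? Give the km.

For a sum of weighted absolute distances on a line, the optimum is the weighted median (not the mean). Total weight W = 297; half-weight = 148.5.
Sort by position and accumulate weight:
  km 2 (Northgate, w=30) → cum 30
  km 3 (Westmoor, w=20) → cum 50
  km 5 (Midtown, w=40) → cum 90
  km 8 (Lakeside, w=80) → cum 170  ≥ 148.5 → median here
  km 10 (Eastvale, w=45) → cum 215
  km 12 (Hillcrest, w=2) → cum 217
  km 16 (Southcross, w=40) → cum 257
  km 18 (Riverbend, w=40) → cum 297
Optimal location: km 8.

x = 8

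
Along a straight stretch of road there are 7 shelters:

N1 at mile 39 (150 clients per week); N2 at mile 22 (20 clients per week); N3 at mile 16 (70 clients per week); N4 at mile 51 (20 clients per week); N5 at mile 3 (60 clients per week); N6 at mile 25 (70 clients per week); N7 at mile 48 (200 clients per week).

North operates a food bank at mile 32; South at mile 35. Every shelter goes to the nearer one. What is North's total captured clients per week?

The indifferent point is the midpoint (32+35)/2 = 33.5; shelters left of it (closer to North at 32) go to North, those right go to South.
  N5 at 3 (w=60) → North
  N3 at 16 (w=70) → North
  N2 at 22 (w=20) → North
  N6 at 25 (w=70) → North
  N1 at 39 (w=150) → South
  N7 at 48 (w=200) → South
  N4 at 51 (w=20) → South
North captures 220; South captures 370.

220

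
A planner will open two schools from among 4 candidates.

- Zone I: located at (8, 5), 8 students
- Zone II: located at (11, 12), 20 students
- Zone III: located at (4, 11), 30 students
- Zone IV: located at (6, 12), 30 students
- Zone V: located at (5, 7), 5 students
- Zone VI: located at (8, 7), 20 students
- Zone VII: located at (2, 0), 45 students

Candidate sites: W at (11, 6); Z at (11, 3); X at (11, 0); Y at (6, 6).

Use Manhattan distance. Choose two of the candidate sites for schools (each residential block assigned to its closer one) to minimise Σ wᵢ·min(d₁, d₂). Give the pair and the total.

{W, Y}, total 1054

Evaluate every pair (each demand assigned to the nearer of the two):
  {W, Y}: total = 1054
  {X, Y}: total = 1109
  {Z, Y}: total = 1114
  {W, X}: total = 1362
  {W, Z}: total = 1497
  {Z, X}: total = 1685
Best pair: {W, Y} with total 1054.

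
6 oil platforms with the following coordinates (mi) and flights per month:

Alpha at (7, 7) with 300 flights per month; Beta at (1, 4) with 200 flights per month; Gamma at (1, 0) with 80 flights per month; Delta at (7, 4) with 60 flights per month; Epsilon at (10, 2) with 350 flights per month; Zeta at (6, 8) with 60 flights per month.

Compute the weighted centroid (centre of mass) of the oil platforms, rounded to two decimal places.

(6.34, 4.11)

The minimiser of Σwᵢ‖p−pᵢ‖² is the weighted centroid p* = (Σwᵢpᵢ)/(Σwᵢ).
Σwᵢ = 1050.
Σwᵢxᵢ = 300·7 + 200·1 + 80·1 + 60·7 + 350·10 + 60·6 = 6660.
Σwᵢyᵢ = 300·7 + 200·4 + 80·0 + 60·4 + 350·2 + 60·8 = 4320.
x* = 6660/1050 = 6.34, y* = 4320/1050 = 4.11.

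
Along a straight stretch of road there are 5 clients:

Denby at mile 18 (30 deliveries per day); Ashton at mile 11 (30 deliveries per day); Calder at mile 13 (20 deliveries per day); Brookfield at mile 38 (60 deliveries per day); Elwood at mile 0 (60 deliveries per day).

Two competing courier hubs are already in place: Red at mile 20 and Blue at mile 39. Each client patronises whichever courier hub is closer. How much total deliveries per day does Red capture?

140

The indifferent point is the midpoint (20+39)/2 = 29.5; clients left of it (closer to Red at 20) go to Red, those right go to Blue.
  Elwood at 0 (w=60) → Red
  Ashton at 11 (w=30) → Red
  Calder at 13 (w=20) → Red
  Denby at 18 (w=30) → Red
  Brookfield at 38 (w=60) → Blue
Red captures 140; Blue captures 60.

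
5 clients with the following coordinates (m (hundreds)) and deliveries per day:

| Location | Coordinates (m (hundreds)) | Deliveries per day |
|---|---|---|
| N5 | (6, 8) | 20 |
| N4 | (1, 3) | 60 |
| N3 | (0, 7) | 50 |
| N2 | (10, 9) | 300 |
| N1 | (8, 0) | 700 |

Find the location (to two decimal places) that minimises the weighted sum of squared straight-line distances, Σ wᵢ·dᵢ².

The minimiser of Σwᵢ‖p−pᵢ‖² is the weighted centroid p* = (Σwᵢpᵢ)/(Σwᵢ).
Σwᵢ = 1130.
Σwᵢxᵢ = 20·6 + 60·1 + 50·0 + 300·10 + 700·8 = 8780.
Σwᵢyᵢ = 20·8 + 60·3 + 50·7 + 300·9 + 700·0 = 3390.
x* = 8780/1130 = 7.77, y* = 3390/1130 = 3.00.

(7.77, 3.00)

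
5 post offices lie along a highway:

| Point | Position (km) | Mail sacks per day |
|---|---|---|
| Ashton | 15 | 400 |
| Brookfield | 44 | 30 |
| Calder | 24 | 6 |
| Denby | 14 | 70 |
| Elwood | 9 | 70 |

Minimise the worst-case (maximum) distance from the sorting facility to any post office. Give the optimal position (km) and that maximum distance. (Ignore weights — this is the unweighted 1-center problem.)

The 1-center on a line is the midpoint of the two extreme points: leftmost at 9, rightmost at 44.
Optimal location = (9 + 44)/2 = 26.5; maximum distance = (44 − 9)/2 = 17.5.

location 26.5, max distance 17.5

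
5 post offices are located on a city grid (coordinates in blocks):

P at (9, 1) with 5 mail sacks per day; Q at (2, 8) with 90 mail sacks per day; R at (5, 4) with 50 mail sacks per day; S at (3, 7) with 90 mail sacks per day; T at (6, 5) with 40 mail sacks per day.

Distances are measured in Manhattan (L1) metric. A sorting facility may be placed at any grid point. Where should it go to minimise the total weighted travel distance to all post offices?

(3, 7)

Manhattan distance separates: Σwᵢ(|x−xᵢ|+|y−yᵢ|) = Σwᵢ|x−xᵢ| + Σwᵢ|y−yᵢ|, so x and y are optimised independently as 1-D weighted medians.
Total weight W = 275; half = 137.5.
x-coordinate, sorted with cumulative weight:
  x=2 (Q, w=90) cum 90
  x=3 (S, w=90) cum 180  ← median
  x=5 (R, w=50) cum 230
  x=6 (T, w=40) cum 270
  x=9 (P, w=5) cum 275
⇒ x* = 3
y-coordinate, sorted with cumulative weight:
  y=1 (P, w=5) cum 5
  y=4 (R, w=50) cum 55
  y=5 (T, w=40) cum 95
  y=7 (S, w=90) cum 185  ← median
  y=8 (Q, w=90) cum 275
⇒ y* = 7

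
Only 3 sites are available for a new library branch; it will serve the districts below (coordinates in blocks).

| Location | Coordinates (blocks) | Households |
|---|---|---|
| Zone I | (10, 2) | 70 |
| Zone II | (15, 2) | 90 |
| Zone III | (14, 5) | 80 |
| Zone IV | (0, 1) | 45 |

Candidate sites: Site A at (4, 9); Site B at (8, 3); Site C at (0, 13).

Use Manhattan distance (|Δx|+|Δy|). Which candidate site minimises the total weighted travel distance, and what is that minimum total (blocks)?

Total weighted distance at each candidate:
  Site A (4, 9): total = 4190
  Site B (8, 3): total = 2020
  Site C (0, 13): total = 6110
Minimum is at Site B with total 2020 blocks.

Site B, total 2020 blocks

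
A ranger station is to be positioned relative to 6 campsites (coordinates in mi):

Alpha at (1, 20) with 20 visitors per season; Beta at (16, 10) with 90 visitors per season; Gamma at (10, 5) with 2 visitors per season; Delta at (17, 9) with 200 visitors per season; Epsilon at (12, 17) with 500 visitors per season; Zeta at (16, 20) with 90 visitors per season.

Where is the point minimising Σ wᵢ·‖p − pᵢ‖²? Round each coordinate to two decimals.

(13.66, 14.87)

The minimiser of Σwᵢ‖p−pᵢ‖² is the weighted centroid p* = (Σwᵢpᵢ)/(Σwᵢ).
Σwᵢ = 902.
Σwᵢxᵢ = 20·1 + 90·16 + 2·10 + 200·17 + 500·12 + 90·16 = 12320.
Σwᵢyᵢ = 20·20 + 90·10 + 2·5 + 200·9 + 500·17 + 90·20 = 13410.
x* = 12320/902 = 13.66, y* = 13410/902 = 14.87.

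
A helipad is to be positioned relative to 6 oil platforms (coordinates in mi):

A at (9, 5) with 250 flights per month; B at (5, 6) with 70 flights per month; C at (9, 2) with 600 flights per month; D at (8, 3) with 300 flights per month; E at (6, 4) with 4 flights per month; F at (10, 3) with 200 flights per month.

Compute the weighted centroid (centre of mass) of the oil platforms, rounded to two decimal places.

(8.72, 3.08)

The minimiser of Σwᵢ‖p−pᵢ‖² is the weighted centroid p* = (Σwᵢpᵢ)/(Σwᵢ).
Σwᵢ = 1424.
Σwᵢxᵢ = 250·9 + 70·5 + 600·9 + 300·8 + 4·6 + 200·10 = 12424.
Σwᵢyᵢ = 250·5 + 70·6 + 600·2 + 300·3 + 4·4 + 200·3 = 4386.
x* = 12424/1424 = 8.72, y* = 4386/1424 = 3.08.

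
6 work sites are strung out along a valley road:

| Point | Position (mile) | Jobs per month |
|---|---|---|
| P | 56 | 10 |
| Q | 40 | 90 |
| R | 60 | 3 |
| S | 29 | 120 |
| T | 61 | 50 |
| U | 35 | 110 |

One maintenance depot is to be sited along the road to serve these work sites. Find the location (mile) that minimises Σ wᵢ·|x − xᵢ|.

x = 35

For a sum of weighted absolute distances on a line, the optimum is the weighted median (not the mean). Total weight W = 383; half-weight = 191.5.
Sort by position and accumulate weight:
  mile 29 (S, w=120) → cum 120
  mile 35 (U, w=110) → cum 230  ≥ 191.5 → median here
  mile 40 (Q, w=90) → cum 320
  mile 56 (P, w=10) → cum 330
  mile 60 (R, w=3) → cum 333
  mile 61 (T, w=50) → cum 383
Optimal location: mile 35.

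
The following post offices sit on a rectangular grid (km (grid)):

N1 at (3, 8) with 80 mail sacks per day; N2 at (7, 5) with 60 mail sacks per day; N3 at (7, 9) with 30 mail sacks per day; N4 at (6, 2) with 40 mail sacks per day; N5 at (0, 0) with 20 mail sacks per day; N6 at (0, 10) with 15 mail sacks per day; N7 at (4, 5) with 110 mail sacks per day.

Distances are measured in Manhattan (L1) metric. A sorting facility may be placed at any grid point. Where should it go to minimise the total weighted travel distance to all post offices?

Manhattan distance separates: Σwᵢ(|x−xᵢ|+|y−yᵢ|) = Σwᵢ|x−xᵢ| + Σwᵢ|y−yᵢ|, so x and y are optimised independently as 1-D weighted medians.
Total weight W = 355; half = 177.5.
x-coordinate, sorted with cumulative weight:
  x=0 (N5, w=20) cum 20
  x=0 (N6, w=15) cum 35
  x=3 (N1, w=80) cum 115
  x=4 (N7, w=110) cum 225  ← median
  x=6 (N4, w=40) cum 265
  x=7 (N2, w=60) cum 325
  x=7 (N3, w=30) cum 355
⇒ x* = 4
y-coordinate, sorted with cumulative weight:
  y=0 (N5, w=20) cum 20
  y=2 (N4, w=40) cum 60
  y=5 (N2, w=60) cum 120
  y=5 (N7, w=110) cum 230  ← median
  y=8 (N1, w=80) cum 310
  y=9 (N3, w=30) cum 340
  y=10 (N6, w=15) cum 355
⇒ y* = 5

(4, 5)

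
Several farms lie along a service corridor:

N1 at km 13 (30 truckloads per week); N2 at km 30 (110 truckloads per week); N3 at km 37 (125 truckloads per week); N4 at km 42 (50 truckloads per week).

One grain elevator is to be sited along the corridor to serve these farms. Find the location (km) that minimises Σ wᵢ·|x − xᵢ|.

x = 37

For a sum of weighted absolute distances on a line, the optimum is the weighted median (not the mean). Total weight W = 315; half-weight = 157.5.
Sort by position and accumulate weight:
  km 13 (N1, w=30) → cum 30
  km 30 (N2, w=110) → cum 140
  km 37 (N3, w=125) → cum 265  ≥ 157.5 → median here
  km 42 (N4, w=50) → cum 315
Optimal location: km 37.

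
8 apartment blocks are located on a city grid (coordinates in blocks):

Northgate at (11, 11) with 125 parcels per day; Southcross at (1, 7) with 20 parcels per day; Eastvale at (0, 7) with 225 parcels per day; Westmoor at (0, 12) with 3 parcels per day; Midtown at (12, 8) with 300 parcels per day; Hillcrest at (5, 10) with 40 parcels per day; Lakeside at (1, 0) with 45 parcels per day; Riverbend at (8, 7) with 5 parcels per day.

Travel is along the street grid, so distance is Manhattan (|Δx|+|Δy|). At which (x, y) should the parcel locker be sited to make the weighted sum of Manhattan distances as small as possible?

Manhattan distance separates: Σwᵢ(|x−xᵢ|+|y−yᵢ|) = Σwᵢ|x−xᵢ| + Σwᵢ|y−yᵢ|, so x and y are optimised independently as 1-D weighted medians.
Total weight W = 763; half = 381.5.
x-coordinate, sorted with cumulative weight:
  x=0 (Eastvale, w=225) cum 225
  x=0 (Westmoor, w=3) cum 228
  x=1 (Southcross, w=20) cum 248
  x=1 (Lakeside, w=45) cum 293
  x=5 (Hillcrest, w=40) cum 333
  x=8 (Riverbend, w=5) cum 338
  x=11 (Northgate, w=125) cum 463  ← median
  x=12 (Midtown, w=300) cum 763
⇒ x* = 11
y-coordinate, sorted with cumulative weight:
  y=0 (Lakeside, w=45) cum 45
  y=7 (Southcross, w=20) cum 65
  y=7 (Eastvale, w=225) cum 290
  y=7 (Riverbend, w=5) cum 295
  y=8 (Midtown, w=300) cum 595  ← median
  y=10 (Hillcrest, w=40) cum 635
  y=11 (Northgate, w=125) cum 760
  y=12 (Westmoor, w=3) cum 763
⇒ y* = 8

(11, 8)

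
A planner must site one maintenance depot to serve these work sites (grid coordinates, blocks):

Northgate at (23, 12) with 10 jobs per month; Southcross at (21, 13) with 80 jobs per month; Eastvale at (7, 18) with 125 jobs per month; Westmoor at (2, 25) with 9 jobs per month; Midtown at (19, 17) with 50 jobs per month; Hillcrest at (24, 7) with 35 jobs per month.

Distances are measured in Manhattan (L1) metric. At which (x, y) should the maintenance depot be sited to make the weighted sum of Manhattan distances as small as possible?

(19, 17)

Manhattan distance separates: Σwᵢ(|x−xᵢ|+|y−yᵢ|) = Σwᵢ|x−xᵢ| + Σwᵢ|y−yᵢ|, so x and y are optimised independently as 1-D weighted medians.
Total weight W = 309; half = 154.5.
x-coordinate, sorted with cumulative weight:
  x=2 (Westmoor, w=9) cum 9
  x=7 (Eastvale, w=125) cum 134
  x=19 (Midtown, w=50) cum 184  ← median
  x=21 (Southcross, w=80) cum 264
  x=23 (Northgate, w=10) cum 274
  x=24 (Hillcrest, w=35) cum 309
⇒ x* = 19
y-coordinate, sorted with cumulative weight:
  y=7 (Hillcrest, w=35) cum 35
  y=12 (Northgate, w=10) cum 45
  y=13 (Southcross, w=80) cum 125
  y=17 (Midtown, w=50) cum 175  ← median
  y=18 (Eastvale, w=125) cum 300
  y=25 (Westmoor, w=9) cum 309
⇒ y* = 17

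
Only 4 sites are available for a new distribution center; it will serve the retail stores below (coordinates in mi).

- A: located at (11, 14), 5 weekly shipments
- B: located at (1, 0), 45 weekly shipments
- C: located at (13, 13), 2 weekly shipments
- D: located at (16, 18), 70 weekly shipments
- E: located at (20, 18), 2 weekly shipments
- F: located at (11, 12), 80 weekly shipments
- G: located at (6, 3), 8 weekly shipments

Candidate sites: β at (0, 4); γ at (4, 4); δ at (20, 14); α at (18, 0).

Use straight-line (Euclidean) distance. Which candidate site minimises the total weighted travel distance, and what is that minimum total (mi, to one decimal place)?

δ, total 2405.2 mi

Total weighted distance at each candidate:
  β (0, 4): total = 2965.3
  γ (4, 4): total = 2513.0
  δ (20, 14): total = 2405.2
  α (18, 0): total = 3385.4
Minimum is at δ with total 2405.2 mi.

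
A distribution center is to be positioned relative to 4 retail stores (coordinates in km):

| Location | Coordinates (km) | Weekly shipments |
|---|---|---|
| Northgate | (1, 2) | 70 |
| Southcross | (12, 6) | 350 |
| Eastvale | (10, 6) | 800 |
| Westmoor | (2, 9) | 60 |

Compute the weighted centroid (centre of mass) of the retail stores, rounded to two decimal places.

(9.68, 5.92)

The minimiser of Σwᵢ‖p−pᵢ‖² is the weighted centroid p* = (Σwᵢpᵢ)/(Σwᵢ).
Σwᵢ = 1280.
Σwᵢxᵢ = 70·1 + 350·12 + 800·10 + 60·2 = 12390.
Σwᵢyᵢ = 70·2 + 350·6 + 800·6 + 60·9 = 7580.
x* = 12390/1280 = 9.68, y* = 7580/1280 = 5.92.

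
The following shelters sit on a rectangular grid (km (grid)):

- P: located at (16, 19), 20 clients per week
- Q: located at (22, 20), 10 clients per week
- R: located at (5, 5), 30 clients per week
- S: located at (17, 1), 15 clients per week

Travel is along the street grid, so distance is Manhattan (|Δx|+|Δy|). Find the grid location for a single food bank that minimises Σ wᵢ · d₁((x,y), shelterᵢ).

(16, 5)

Manhattan distance separates: Σwᵢ(|x−xᵢ|+|y−yᵢ|) = Σwᵢ|x−xᵢ| + Σwᵢ|y−yᵢ|, so x and y are optimised independently as 1-D weighted medians.
Total weight W = 75; half = 37.5.
x-coordinate, sorted with cumulative weight:
  x=5 (R, w=30) cum 30
  x=16 (P, w=20) cum 50  ← median
  x=17 (S, w=15) cum 65
  x=22 (Q, w=10) cum 75
⇒ x* = 16
y-coordinate, sorted with cumulative weight:
  y=1 (S, w=15) cum 15
  y=5 (R, w=30) cum 45  ← median
  y=19 (P, w=20) cum 65
  y=20 (Q, w=10) cum 75
⇒ y* = 5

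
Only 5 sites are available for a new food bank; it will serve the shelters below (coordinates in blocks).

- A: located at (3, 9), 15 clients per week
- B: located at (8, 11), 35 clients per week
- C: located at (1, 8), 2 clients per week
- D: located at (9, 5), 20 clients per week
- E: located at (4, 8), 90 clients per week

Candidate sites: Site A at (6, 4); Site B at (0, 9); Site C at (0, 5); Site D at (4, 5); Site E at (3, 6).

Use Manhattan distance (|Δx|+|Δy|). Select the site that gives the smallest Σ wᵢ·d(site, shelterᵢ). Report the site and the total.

Site D, total 807 blocks

Total weighted distance at each candidate:
  Site A (6, 4): total = 1073
  Site B (0, 9): total = 1109
  Site C (0, 5): total = 1413
  Site D (4, 5): total = 807
  Site E (3, 6): total = 813
Minimum is at Site D with total 807 blocks.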